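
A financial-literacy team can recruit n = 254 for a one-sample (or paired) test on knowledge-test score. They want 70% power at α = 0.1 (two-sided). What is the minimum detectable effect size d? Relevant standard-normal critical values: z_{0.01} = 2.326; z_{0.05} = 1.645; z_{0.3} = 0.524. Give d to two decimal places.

d_min ≈ 0.14

For a single sample (or paired design) of n = 254: d_min = (z_{α/2} + z_β)/√n.
z-sum = 1.645 + 0.524 = 2.169.
d_min = 2.169 / √254 = 2.169 / 15.937 = 0.136.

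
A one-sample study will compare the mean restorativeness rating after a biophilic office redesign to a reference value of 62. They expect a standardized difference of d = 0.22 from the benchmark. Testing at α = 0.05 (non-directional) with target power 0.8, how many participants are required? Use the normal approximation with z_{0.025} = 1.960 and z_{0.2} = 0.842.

For a one-sample test: n = ((z_{α/2} + z_β) / d)².
z_{α/2} + z_β = 1.960 + 0.842 = 2.802.
n = (2.802 / 0.22)² = 12.736² = 162.21.
Round up.

n = 163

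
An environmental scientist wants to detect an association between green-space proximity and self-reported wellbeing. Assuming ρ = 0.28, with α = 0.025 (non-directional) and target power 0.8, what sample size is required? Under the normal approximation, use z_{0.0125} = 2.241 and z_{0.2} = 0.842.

Fisher's z: C = ½·ln((1+r)/(1−r)) = ½·ln(1.7778) = 0.2877.
n = ((z_{α/2} + z_β)/C)² + 3.
(2.241 + 0.842) / 0.2877 = 3.083 / 0.2877 = 10.716.
n = 10.716² + 3 = 114.83 + 3 = 117.8.
Round up.

n = 118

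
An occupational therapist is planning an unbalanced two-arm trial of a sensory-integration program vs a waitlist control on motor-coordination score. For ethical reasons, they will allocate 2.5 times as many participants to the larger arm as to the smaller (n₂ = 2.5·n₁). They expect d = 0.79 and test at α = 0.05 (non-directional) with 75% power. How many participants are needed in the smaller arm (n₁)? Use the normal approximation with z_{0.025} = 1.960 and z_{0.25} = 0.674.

With allocation ratio k = n₂/n₁ = 2.5, Var(x̄₁−x̄₂) = σ²(1/n₁ + 1/(k·n₁)) = σ²·(k+1)/(k·n₁).
So n₁ = (1 + 1/k)·((z_{α/2} + z_β)/d)² = 1.400 × (2.634/0.79)².
n₁ = 1.400 × 11.12 = 15.6.
Round up: n₁ = 16, giving n₂ = 2.5 × 16 = 40.

n₁ = 16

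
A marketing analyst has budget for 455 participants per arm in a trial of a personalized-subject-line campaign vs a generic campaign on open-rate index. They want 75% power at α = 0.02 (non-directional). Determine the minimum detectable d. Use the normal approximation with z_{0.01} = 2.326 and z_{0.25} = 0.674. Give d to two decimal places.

d_min ≈ 0.20

For two independent groups of n = 455 each: d_min = (z_{α/2} + z_β)·√(2/n).
z-sum = 2.326 + 0.674 = 3.000.
d_min = 3.000 × √(2/455) = 3.000 × 0.0663 = 0.199.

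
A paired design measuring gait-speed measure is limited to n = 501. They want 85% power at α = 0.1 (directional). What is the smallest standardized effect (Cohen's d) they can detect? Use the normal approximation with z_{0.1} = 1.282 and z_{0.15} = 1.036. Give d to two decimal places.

d_min ≈ 0.10

For a single sample (or paired design) of n = 501: d_min = (z_{α} + z_β)/√n.
z-sum = 1.282 + 1.036 = 2.318.
d_min = 2.318 / √501 = 2.318 / 22.383 = 0.104.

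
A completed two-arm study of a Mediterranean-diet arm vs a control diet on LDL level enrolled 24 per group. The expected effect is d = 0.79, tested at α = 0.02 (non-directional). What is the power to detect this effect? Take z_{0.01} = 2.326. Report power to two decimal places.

power ≈ 0.66

For two equal groups, power = Φ(d·√(n/2) − z_{α/2}).
d·√(n/2) = 0.79 × √(24/2) = 0.79 × 3.464 = 2.737.
z_β = 2.737 − 2.326 = 0.411.
Power = Φ(0.411) = 0.659.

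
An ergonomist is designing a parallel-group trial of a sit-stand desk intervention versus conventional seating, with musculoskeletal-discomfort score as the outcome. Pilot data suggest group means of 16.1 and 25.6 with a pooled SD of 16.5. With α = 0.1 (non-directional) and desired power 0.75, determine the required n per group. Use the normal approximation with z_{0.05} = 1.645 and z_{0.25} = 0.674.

Cohen's d = |M₁ − M₂| / SD_pooled = |16.1 − 25.6| / 16.5 = 9.5 / 16.5 = 0.576.
For two independent groups with equal n: n = 2·((z_{α/2} + z_β) / d)².
z_{α/2} + z_β = 1.645 + 0.674 = 2.319.
n = 2 × (2.319 / 0.576)² = 2 × 4.026² = 2 × 16.21 = 32.4.
Round up to the next whole participant.

n = 33 per group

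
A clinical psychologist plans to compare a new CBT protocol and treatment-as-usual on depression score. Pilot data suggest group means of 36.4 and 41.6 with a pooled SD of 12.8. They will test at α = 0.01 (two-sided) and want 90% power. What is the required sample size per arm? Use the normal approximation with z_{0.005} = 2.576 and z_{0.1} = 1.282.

Cohen's d = |M₁ − M₂| / SD_pooled = |36.4 − 41.6| / 12.8 = 5.2 / 12.8 = 0.406.
For two independent groups with equal n: n = 2·((z_{α/2} + z_β) / d)².
z_{α/2} + z_β = 2.576 + 1.282 = 3.858.
n = 2 × (3.858 / 0.406)² = 2 × 9.502² = 2 × 90.30 = 180.6.
Round up to the next whole participant.

n = 181 per group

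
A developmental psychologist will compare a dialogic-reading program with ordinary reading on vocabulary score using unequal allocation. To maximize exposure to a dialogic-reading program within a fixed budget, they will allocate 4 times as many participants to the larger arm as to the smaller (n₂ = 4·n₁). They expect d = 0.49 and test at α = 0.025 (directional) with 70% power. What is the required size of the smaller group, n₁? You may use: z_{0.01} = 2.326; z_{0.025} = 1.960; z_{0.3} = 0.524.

With allocation ratio k = n₂/n₁ = 4, Var(x̄₁−x̄₂) = σ²(1/n₁ + 1/(k·n₁)) = σ²·(k+1)/(k·n₁).
So n₁ = (1 + 1/k)·((z_{α} + z_β)/d)² = 1.250 × (2.484/0.49)².
n₁ = 1.250 × 25.70 = 32.1.
Round up: n₁ = 33, giving n₂ = 4 × 33 = 132.

n₁ = 33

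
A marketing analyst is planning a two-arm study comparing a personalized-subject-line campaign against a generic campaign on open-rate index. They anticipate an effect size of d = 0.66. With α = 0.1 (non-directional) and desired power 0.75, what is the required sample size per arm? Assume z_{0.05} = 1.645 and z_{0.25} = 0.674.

For two independent groups with equal n: n = 2·((z_{α/2} + z_β) / d)².
z_{α/2} + z_β = 1.645 + 0.674 = 2.319.
n = 2 × (2.319 / 0.66)² = 2 × 3.514² = 2 × 12.35 = 24.7.
Round up to the next whole participant.

n = 25 per group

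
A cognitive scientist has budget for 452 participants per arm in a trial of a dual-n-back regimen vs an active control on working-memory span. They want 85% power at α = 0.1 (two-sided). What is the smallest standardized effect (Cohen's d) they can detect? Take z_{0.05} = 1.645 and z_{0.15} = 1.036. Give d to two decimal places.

d_min ≈ 0.18

For two independent groups of n = 452 each: d_min = (z_{α/2} + z_β)·√(2/n).
z-sum = 1.645 + 1.036 = 2.681.
d_min = 2.681 × √(2/452) = 2.681 × 0.0665 = 0.178.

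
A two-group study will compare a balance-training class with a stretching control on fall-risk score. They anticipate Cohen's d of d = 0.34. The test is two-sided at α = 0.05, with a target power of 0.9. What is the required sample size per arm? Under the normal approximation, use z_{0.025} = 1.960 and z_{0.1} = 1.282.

n = 182 per group

For two independent groups with equal n: n = 2·((z_{α/2} + z_β) / d)².
z_{α/2} + z_β = 1.960 + 1.282 = 3.242.
n = 2 × (3.242 / 0.34)² = 2 × 9.535² = 2 × 90.92 = 181.8.
Round up to the next whole participant.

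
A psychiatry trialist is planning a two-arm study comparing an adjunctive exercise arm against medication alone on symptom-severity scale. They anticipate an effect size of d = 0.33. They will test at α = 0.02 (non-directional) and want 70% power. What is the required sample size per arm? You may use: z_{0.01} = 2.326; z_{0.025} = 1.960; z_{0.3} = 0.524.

For two independent groups with equal n: n = 2·((z_{α/2} + z_β) / d)².
z_{α/2} + z_β = 2.326 + 0.524 = 2.850.
n = 2 × (2.850 / 0.33)² = 2 × 8.636² = 2 × 74.59 = 149.2.
Round up to the next whole participant.

n = 150 per group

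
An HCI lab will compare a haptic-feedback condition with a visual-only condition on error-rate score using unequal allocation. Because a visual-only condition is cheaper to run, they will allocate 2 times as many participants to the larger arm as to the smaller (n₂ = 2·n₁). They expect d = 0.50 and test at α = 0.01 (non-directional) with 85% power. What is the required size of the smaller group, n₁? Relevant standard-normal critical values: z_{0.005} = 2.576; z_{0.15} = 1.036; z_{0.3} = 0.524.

n₁ = 79

With allocation ratio k = n₂/n₁ = 2, Var(x̄₁−x̄₂) = σ²(1/n₁ + 1/(k·n₁)) = σ²·(k+1)/(k·n₁).
So n₁ = (1 + 1/k)·((z_{α/2} + z_β)/d)² = 1.500 × (3.612/0.50)².
n₁ = 1.500 × 52.19 = 78.3.
Round up: n₁ = 79, giving n₂ = 2 × 79 = 158.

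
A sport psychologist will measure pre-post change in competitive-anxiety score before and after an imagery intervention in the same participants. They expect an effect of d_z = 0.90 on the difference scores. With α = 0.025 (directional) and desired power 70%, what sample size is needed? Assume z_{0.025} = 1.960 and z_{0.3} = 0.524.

For a paired (one-sample on differences) test: n = ((z_{α} + z_β) / d)².
z_{α} + z_β = 1.960 + 0.524 = 2.484.
n = (2.484 / 0.90)² = 2.760² = 7.62.
Round up.

n = 8 pairs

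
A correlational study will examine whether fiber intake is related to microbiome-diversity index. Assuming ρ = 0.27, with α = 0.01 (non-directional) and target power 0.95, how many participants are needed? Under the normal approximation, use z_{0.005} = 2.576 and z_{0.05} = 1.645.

Fisher's z: C = ½·ln((1+r)/(1−r)) = ½·ln(1.7397) = 0.2769.
n = ((z_{α/2} + z_β)/C)² + 3.
(2.576 + 1.645) / 0.2769 = 4.221 / 0.2769 = 15.244.
n = 15.244² + 3 = 232.37 + 3 = 235.4.
Round up.

n = 236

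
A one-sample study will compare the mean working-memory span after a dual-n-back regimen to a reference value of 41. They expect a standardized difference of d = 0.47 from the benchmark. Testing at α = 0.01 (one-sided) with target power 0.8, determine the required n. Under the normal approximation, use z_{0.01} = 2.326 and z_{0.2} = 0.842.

n = 46

For a one-sample test: n = ((z_{α} + z_β) / d)².
z_{α} + z_β = 2.326 + 0.842 = 3.168.
n = (3.168 / 0.47)² = 6.740² = 45.43.
Round up.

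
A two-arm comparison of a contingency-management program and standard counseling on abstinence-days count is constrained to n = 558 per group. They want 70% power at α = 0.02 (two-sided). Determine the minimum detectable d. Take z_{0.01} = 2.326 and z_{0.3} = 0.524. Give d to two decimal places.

d_min ≈ 0.17

For two independent groups of n = 558 each: d_min = (z_{α/2} + z_β)·√(2/n).
z-sum = 2.326 + 0.524 = 2.850.
d_min = 2.850 × √(2/558) = 2.850 × 0.0599 = 0.171.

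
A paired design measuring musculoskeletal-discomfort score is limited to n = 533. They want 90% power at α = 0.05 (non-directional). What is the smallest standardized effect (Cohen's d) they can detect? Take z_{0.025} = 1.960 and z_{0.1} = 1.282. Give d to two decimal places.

For a single sample (or paired design) of n = 533: d_min = (z_{α/2} + z_β)/√n.
z-sum = 1.960 + 1.282 = 3.242.
d_min = 3.242 / √533 = 3.242 / 23.087 = 0.140.

d_min ≈ 0.14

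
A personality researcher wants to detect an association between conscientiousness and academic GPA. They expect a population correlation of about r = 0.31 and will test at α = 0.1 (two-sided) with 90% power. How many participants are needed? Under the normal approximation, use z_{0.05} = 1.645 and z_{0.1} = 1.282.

Fisher's z: C = ½·ln((1+r)/(1−r)) = ½·ln(1.8986) = 0.3205.
n = ((z_{α/2} + z_β)/C)² + 3.
(1.645 + 1.282) / 0.3205 = 2.927 / 0.3205 = 9.133.
n = 9.133² + 3 = 83.40 + 3 = 86.4.
Round up.

n = 87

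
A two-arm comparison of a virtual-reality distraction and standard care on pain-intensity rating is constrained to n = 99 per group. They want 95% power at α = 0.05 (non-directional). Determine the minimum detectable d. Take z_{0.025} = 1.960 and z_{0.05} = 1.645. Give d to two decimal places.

d_min ≈ 0.51

For two independent groups of n = 99 each: d_min = (z_{α/2} + z_β)·√(2/n).
z-sum = 1.960 + 1.645 = 3.605.
d_min = 3.605 × √(2/99) = 3.605 × 0.1421 = 0.512.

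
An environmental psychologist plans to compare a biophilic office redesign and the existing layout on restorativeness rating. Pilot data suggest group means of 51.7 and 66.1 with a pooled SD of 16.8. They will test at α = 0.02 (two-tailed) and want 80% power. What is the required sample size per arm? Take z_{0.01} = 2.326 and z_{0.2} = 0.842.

n = 28 per group

Cohen's d = |M₁ − M₂| / SD_pooled = |51.7 − 66.1| / 16.8 = 14.4 / 16.8 = 0.857.
For two independent groups with equal n: n = 2·((z_{α/2} + z_β) / d)².
z_{α/2} + z_β = 2.326 + 0.842 = 3.168.
n = 2 × (3.168 / 0.857)² = 2 × 3.697² = 2 × 13.66 = 27.3.
Round up to the next whole participant.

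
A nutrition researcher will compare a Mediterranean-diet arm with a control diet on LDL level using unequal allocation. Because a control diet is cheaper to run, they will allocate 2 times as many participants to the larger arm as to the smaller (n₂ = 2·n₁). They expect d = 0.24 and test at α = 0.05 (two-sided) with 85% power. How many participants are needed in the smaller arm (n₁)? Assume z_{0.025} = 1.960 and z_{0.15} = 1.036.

With allocation ratio k = n₂/n₁ = 2, Var(x̄₁−x̄₂) = σ²(1/n₁ + 1/(k·n₁)) = σ²·(k+1)/(k·n₁).
So n₁ = (1 + 1/k)·((z_{α/2} + z_β)/d)² = 1.500 × (2.996/0.24)².
n₁ = 1.500 × 155.83 = 233.8.
Round up: n₁ = 234, giving n₂ = 2 × 234 = 468.

n₁ = 234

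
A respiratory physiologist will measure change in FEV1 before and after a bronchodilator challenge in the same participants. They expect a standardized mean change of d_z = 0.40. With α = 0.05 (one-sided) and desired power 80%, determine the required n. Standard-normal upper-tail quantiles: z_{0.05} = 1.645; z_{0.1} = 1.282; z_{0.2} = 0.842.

n = 39 pairs

For a paired (one-sample on differences) test: n = ((z_{α} + z_β) / d)².
z_{α} + z_β = 1.645 + 0.842 = 2.487.
n = (2.487 / 0.40)² = 6.218² = 38.66.
Round up.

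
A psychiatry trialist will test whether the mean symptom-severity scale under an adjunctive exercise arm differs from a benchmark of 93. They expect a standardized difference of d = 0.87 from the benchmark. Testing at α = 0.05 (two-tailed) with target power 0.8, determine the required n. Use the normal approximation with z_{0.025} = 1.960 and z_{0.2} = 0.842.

For a one-sample test: n = ((z_{α/2} + z_β) / d)².
z_{α/2} + z_β = 1.960 + 0.842 = 2.802.
n = (2.802 / 0.87)² = 3.221² = 10.37.
Round up.

n = 11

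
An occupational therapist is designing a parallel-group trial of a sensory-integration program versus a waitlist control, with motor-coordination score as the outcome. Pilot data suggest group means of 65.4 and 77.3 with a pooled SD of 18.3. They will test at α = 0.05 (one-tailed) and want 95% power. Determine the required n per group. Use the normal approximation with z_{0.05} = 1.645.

n = 52 per group

Cohen's d = |M₁ − M₂| / SD_pooled = |65.4 − 77.3| / 18.3 = 11.9 / 18.3 = 0.650.
For two independent groups with equal n: n = 2·((z_{α} + z_β) / d)².
z_{α} + z_β = 1.645 + 1.645 = 3.290.
n = 2 × (3.290 / 0.650)² = 2 × 5.062² = 2 × 25.62 = 51.2.
Round up to the next whole participant.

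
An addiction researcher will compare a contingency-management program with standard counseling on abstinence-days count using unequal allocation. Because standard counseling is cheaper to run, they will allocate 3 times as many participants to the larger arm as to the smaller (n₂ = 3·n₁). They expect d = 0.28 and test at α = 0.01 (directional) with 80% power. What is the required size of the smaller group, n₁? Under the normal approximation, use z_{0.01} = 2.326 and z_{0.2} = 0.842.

n₁ = 171

With allocation ratio k = n₂/n₁ = 3, Var(x̄₁−x̄₂) = σ²(1/n₁ + 1/(k·n₁)) = σ²·(k+1)/(k·n₁).
So n₁ = (1 + 1/k)·((z_{α} + z_β)/d)² = 1.333 × (3.168/0.28)².
n₁ = 1.333 × 128.01 = 170.7.
Round up: n₁ = 171, giving n₂ = 3 × 171 = 513.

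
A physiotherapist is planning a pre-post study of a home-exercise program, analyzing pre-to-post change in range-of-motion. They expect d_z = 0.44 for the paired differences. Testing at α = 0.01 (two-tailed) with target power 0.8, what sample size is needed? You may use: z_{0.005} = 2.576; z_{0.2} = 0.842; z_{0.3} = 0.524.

For a paired (one-sample on differences) test: n = ((z_{α/2} + z_β) / d)².
z_{α/2} + z_β = 2.576 + 0.842 = 3.418.
n = (3.418 / 0.44)² = 7.768² = 60.34.
Round up.

n = 61 pairs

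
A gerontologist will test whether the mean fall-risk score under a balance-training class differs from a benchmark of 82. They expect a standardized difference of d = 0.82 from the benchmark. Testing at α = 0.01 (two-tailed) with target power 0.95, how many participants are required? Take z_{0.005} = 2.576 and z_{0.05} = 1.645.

For a one-sample test: n = ((z_{α/2} + z_β) / d)².
z_{α/2} + z_β = 2.576 + 1.645 = 4.221.
n = (4.221 / 0.82)² = 5.148² = 26.50.
Round up.

n = 27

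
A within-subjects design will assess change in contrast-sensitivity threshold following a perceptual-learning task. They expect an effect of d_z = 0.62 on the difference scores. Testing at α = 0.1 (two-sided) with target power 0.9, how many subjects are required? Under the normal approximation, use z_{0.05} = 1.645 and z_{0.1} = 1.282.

n = 23 pairs

For a paired (one-sample on differences) test: n = ((z_{α/2} + z_β) / d)².
z_{α/2} + z_β = 1.645 + 1.282 = 2.927.
n = (2.927 / 0.62)² = 4.721² = 22.29.
Round up.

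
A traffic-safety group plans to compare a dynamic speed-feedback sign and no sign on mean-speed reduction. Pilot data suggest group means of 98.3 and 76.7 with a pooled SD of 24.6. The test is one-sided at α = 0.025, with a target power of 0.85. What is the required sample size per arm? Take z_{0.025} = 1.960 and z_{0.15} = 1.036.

Cohen's d = |M₁ − M₂| / SD_pooled = |98.3 − 76.7| / 24.6 = 21.6 / 24.6 = 0.878.
For two independent groups with equal n: n = 2·((z_{α} + z_β) / d)².
z_{α} + z_β = 1.960 + 1.036 = 2.996.
n = 2 × (2.996 / 0.878)² = 2 × 3.412² = 2 × 11.64 = 23.3.
Round up to the next whole participant.

n = 24 per group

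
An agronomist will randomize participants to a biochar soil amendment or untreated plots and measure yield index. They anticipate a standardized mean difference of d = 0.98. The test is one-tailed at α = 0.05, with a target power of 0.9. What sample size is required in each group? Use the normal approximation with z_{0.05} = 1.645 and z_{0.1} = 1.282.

For two independent groups with equal n: n = 2·((z_{α} + z_β) / d)².
z_{α} + z_β = 1.645 + 1.282 = 2.927.
n = 2 × (2.927 / 0.98)² = 2 × 2.987² = 2 × 8.92 = 17.8.
Round up to the next whole participant.

n = 18 per group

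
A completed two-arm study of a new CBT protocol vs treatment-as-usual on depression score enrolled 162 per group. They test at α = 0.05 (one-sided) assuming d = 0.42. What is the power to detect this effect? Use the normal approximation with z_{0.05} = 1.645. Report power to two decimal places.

For two equal groups, power = Φ(d·√(n/2) − z_{α}).
d·√(n/2) = 0.42 × √(162/2) = 0.42 × 9.000 = 3.780.
z_β = 3.780 − 1.645 = 2.135.
Power = Φ(2.135) = 0.984.

power ≈ 0.98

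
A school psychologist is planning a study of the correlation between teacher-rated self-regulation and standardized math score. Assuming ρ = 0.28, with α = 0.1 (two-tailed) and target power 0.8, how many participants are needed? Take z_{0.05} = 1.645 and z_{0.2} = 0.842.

Fisher's z: C = ½·ln((1+r)/(1−r)) = ½·ln(1.7778) = 0.2877.
n = ((z_{α/2} + z_β)/C)² + 3.
(1.645 + 0.842) / 0.2877 = 2.487 / 0.2877 = 8.644.
n = 8.644² + 3 = 74.73 + 3 = 77.7.
Round up.

n = 78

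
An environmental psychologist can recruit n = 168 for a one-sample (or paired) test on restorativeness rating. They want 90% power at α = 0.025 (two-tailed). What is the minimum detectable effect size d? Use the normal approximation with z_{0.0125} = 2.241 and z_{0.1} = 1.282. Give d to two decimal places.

For a single sample (or paired design) of n = 168: d_min = (z_{α/2} + z_β)/√n.
z-sum = 2.241 + 1.282 = 3.523.
d_min = 3.523 / √168 = 3.523 / 12.961 = 0.272.

d_min ≈ 0.27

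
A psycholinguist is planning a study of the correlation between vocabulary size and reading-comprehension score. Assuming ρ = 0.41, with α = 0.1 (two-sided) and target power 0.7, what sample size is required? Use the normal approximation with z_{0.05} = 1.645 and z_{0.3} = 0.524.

n = 28

Fisher's z: C = ½·ln((1+r)/(1−r)) = ½·ln(2.3898) = 0.4356.
n = ((z_{α/2} + z_β)/C)² + 3.
(1.645 + 0.524) / 0.4356 = 2.169 / 0.4356 = 4.979.
n = 4.979² + 3 = 24.79 + 3 = 27.8.
Round up.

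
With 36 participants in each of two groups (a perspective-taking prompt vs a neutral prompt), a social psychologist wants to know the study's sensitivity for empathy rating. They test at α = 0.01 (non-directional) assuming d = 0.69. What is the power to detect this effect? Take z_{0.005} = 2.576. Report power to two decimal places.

For two equal groups, power = Φ(d·√(n/2) − z_{α/2}).
d·√(n/2) = 0.69 × √(36/2) = 0.69 × 4.243 = 2.927.
z_β = 2.927 − 2.576 = 0.351.
Power = Φ(0.351) = 0.637.

power ≈ 0.64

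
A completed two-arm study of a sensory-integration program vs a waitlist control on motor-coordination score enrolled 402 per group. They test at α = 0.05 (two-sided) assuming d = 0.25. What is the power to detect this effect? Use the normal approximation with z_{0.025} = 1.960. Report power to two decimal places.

power ≈ 0.94

For two equal groups, power = Φ(d·√(n/2) − z_{α/2}).
d·√(n/2) = 0.25 × √(402/2) = 0.25 × 14.177 = 3.544.
z_β = 3.544 − 1.960 = 1.584.
Power = Φ(1.584) = 0.943.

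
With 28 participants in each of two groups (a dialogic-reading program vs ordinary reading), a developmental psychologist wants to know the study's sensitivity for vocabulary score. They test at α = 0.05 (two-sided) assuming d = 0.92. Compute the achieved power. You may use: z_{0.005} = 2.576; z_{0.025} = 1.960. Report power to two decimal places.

For two equal groups, power = Φ(d·√(n/2) − z_{α/2}).
d·√(n/2) = 0.92 × √(28/2) = 0.92 × 3.742 = 3.442.
z_β = 3.442 − 1.960 = 1.482.
Power = Φ(1.482) = 0.931.

power ≈ 0.93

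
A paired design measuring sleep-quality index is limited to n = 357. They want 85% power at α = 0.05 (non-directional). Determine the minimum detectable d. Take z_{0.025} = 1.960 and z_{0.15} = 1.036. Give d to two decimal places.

For a single sample (or paired design) of n = 357: d_min = (z_{α/2} + z_β)/√n.
z-sum = 1.960 + 1.036 = 2.996.
d_min = 2.996 / √357 = 2.996 / 18.894 = 0.159.

d_min ≈ 0.16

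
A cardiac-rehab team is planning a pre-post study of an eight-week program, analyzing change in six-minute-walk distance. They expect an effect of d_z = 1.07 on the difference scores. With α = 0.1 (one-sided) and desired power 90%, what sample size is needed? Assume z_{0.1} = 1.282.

n = 6 pairs

For a paired (one-sample on differences) test: n = ((z_{α} + z_β) / d)².
z_{α} + z_β = 1.282 + 1.282 = 2.564.
n = (2.564 / 1.07)² = 2.396² = 5.74.
Round up.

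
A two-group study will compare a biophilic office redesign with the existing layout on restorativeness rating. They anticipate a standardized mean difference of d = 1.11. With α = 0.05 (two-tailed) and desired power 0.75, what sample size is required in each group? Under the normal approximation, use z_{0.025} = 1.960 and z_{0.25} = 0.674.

n = 12 per group

For two independent groups with equal n: n = 2·((z_{α/2} + z_β) / d)².
z_{α/2} + z_β = 1.960 + 0.674 = 2.634.
n = 2 × (2.634 / 1.11)² = 2 × 2.373² = 2 × 5.63 = 11.3.
Round up to the next whole participant.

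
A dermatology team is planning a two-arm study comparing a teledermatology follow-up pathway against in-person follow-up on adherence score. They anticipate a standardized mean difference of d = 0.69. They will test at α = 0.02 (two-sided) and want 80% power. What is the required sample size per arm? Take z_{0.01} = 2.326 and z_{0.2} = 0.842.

For two independent groups with equal n: n = 2·((z_{α/2} + z_β) / d)².
z_{α/2} + z_β = 2.326 + 0.842 = 3.168.
n = 2 × (3.168 / 0.69)² = 2 × 4.591² = 2 × 21.08 = 42.2.
Round up to the next whole participant.

n = 43 per group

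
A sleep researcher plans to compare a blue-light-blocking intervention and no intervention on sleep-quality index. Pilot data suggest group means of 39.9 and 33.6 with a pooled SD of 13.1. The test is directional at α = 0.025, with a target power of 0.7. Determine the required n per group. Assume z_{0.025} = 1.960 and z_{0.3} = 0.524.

Cohen's d = |M₁ − M₂| / SD_pooled = |39.9 − 33.6| / 13.1 = 6.3 / 13.1 = 0.481.
For two independent groups with equal n: n = 2·((z_{α} + z_β) / d)².
z_{α} + z_β = 1.960 + 0.524 = 2.484.
n = 2 × (2.484 / 0.481)² = 2 × 5.164² = 2 × 26.67 = 53.3.
Round up to the next whole participant.

n = 54 per group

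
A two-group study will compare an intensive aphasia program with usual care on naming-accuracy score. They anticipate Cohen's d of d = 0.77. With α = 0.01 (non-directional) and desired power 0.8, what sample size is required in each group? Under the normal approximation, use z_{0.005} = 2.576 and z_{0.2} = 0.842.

n = 40 per group

For two independent groups with equal n: n = 2·((z_{α/2} + z_β) / d)².
z_{α/2} + z_β = 2.576 + 0.842 = 3.418.
n = 2 × (3.418 / 0.77)² = 2 × 4.439² = 2 × 19.70 = 39.4.
Round up to the next whole participant.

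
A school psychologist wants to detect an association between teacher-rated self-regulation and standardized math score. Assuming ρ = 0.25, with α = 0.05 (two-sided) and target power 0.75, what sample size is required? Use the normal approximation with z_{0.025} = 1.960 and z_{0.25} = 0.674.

Fisher's z: C = ½·ln((1+r)/(1−r)) = ½·ln(1.6667) = 0.2554.
n = ((z_{α/2} + z_β)/C)² + 3.
(1.960 + 0.674) / 0.2554 = 2.634 / 0.2554 = 10.313.
n = 10.313² + 3 = 106.36 + 3 = 109.4.
Round up.

n = 110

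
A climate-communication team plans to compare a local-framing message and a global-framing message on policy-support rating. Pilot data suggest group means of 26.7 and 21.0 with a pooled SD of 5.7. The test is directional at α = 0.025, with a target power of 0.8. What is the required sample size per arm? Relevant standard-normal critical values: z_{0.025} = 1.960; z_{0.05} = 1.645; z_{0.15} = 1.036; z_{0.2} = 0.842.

n = 16 per group

Cohen's d = |M₁ − M₂| / SD_pooled = |26.7 − 21.0| / 5.7 = 5.7 / 5.7 = 1.000.
For two independent groups with equal n: n = 2·((z_{α} + z_β) / d)².
z_{α} + z_β = 1.960 + 0.842 = 2.802.
n = 2 × (2.802 / 1.000)² = 2 × 2.802² = 2 × 7.85 = 15.7.
Round up to the next whole participant.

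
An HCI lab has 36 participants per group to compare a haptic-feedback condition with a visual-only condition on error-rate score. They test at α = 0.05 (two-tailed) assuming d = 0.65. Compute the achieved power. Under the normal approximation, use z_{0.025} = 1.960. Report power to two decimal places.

For two equal groups, power = Φ(d·√(n/2) − z_{α/2}).
d·√(n/2) = 0.65 × √(36/2) = 0.65 × 4.243 = 2.758.
z_β = 2.758 − 1.960 = 0.798.
Power = Φ(0.798) = 0.787.

power ≈ 0.79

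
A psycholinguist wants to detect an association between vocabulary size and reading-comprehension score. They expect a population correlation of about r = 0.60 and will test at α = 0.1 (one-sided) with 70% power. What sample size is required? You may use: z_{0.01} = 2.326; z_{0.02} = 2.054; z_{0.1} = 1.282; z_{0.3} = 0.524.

Fisher's z: C = ½·ln((1+r)/(1−r)) = ½·ln(4.0000) = 0.6931.
n = ((z_{α} + z_β)/C)² + 3.
(1.282 + 0.524) / 0.6931 = 1.806 / 0.6931 = 2.606.
n = 2.606² + 3 = 6.79 + 3 = 9.8.
Round up.

n = 10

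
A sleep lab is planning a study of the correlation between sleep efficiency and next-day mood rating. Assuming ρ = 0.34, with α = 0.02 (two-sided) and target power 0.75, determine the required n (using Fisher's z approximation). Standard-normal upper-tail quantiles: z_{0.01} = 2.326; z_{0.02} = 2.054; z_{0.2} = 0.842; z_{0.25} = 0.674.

n = 75

Fisher's z: C = ½·ln((1+r)/(1−r)) = ½·ln(2.0303) = 0.3541.
n = ((z_{α/2} + z_β)/C)² + 3.
(2.326 + 0.674) / 0.3541 = 3.000 / 0.3541 = 8.472.
n = 8.472² + 3 = 71.78 + 3 = 74.8.
Round up.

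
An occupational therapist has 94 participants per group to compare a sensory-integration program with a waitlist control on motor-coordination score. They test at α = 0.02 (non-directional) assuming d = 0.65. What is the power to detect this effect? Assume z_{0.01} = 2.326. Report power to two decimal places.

power ≈ 0.98

For two equal groups, power = Φ(d·√(n/2) − z_{α/2}).
d·√(n/2) = 0.65 × √(94/2) = 0.65 × 6.856 = 4.456.
z_β = 4.456 − 2.326 = 2.130.
Power = Φ(2.130) = 0.983.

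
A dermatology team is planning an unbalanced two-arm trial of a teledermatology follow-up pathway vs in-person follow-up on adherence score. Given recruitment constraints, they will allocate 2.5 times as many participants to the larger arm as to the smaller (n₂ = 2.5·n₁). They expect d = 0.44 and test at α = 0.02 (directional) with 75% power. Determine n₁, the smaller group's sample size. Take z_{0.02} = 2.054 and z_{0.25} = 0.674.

n₁ = 54

With allocation ratio k = n₂/n₁ = 2.5, Var(x̄₁−x̄₂) = σ²(1/n₁ + 1/(k·n₁)) = σ²·(k+1)/(k·n₁).
So n₁ = (1 + 1/k)·((z_{α} + z_β)/d)² = 1.400 × (2.728/0.44)².
n₁ = 1.400 × 38.44 = 53.8.
Round up: n₁ = 54, giving n₂ = 2.5 × 54 = 135.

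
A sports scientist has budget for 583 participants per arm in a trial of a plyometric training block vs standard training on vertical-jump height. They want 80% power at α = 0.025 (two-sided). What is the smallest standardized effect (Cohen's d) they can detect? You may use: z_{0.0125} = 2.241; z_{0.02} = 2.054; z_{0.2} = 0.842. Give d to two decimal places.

d_min ≈ 0.18

For two independent groups of n = 583 each: d_min = (z_{α/2} + z_β)·√(2/n).
z-sum = 2.241 + 0.842 = 3.083.
d_min = 3.083 × √(2/583) = 3.083 × 0.0586 = 0.181.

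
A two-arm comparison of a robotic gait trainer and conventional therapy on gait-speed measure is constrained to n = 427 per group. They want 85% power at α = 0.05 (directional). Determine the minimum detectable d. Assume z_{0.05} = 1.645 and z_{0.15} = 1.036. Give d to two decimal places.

d_min ≈ 0.18

For two independent groups of n = 427 each: d_min = (z_{α} + z_β)·√(2/n).
z-sum = 1.645 + 1.036 = 2.681.
d_min = 2.681 × √(2/427) = 2.681 × 0.0684 = 0.183.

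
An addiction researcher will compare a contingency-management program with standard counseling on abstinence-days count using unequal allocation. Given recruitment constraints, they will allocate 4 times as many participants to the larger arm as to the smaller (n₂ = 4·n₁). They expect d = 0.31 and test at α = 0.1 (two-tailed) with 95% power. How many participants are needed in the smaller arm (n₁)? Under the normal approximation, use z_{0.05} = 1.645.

n₁ = 141

With allocation ratio k = n₂/n₁ = 4, Var(x̄₁−x̄₂) = σ²(1/n₁ + 1/(k·n₁)) = σ²·(k+1)/(k·n₁).
So n₁ = (1 + 1/k)·((z_{α/2} + z_β)/d)² = 1.250 × (3.290/0.31)².
n₁ = 1.250 × 112.63 = 140.8.
Round up: n₁ = 141, giving n₂ = 4 × 141 = 564.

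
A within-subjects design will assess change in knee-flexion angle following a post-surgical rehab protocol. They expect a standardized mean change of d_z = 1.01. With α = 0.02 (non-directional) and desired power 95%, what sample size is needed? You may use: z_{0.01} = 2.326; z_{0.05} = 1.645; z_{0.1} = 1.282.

n = 16 pairs

For a paired (one-sample on differences) test: n = ((z_{α/2} + z_β) / d)².
z_{α/2} + z_β = 2.326 + 1.645 = 3.971.
n = (3.971 / 1.01)² = 3.932² = 15.46.
Round up.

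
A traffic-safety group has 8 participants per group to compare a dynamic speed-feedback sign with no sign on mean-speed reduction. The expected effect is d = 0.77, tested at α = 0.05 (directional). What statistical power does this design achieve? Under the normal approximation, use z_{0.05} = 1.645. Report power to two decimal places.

For two equal groups, power = Φ(d·√(n/2) − z_{α}).
d·√(n/2) = 0.77 × √(8/2) = 0.77 × 2.000 = 1.540.
z_β = 1.540 − 1.645 = -0.105.
Power = Φ(-0.105) = 0.458.

power ≈ 0.46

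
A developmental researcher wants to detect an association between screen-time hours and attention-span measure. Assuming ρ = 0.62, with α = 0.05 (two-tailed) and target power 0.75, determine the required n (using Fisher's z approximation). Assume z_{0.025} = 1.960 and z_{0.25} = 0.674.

n = 17

Fisher's z: C = ½·ln((1+r)/(1−r)) = ½·ln(4.2632) = 0.7250.
n = ((z_{α/2} + z_β)/C)² + 3.
(1.960 + 0.674) / 0.7250 = 2.634 / 0.7250 = 3.633.
n = 3.633² + 3 = 13.20 + 3 = 16.2.
Round up.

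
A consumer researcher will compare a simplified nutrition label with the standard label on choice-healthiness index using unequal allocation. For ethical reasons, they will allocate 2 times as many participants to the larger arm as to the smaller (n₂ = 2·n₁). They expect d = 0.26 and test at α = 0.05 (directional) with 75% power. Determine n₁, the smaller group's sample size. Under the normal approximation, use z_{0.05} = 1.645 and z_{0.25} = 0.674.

With allocation ratio k = n₂/n₁ = 2, Var(x̄₁−x̄₂) = σ²(1/n₁ + 1/(k·n₁)) = σ²·(k+1)/(k·n₁).
So n₁ = (1 + 1/k)·((z_{α} + z_β)/d)² = 1.500 × (2.319/0.26)².
n₁ = 1.500 × 79.55 = 119.3.
Round up: n₁ = 120, giving n₂ = 2 × 120 = 240.

n₁ = 120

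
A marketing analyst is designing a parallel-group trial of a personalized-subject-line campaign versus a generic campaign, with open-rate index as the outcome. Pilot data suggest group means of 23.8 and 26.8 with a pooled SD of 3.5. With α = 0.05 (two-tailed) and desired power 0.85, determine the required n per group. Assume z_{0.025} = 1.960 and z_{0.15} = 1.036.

n = 25 per group

Cohen's d = |M₁ − M₂| / SD_pooled = |23.8 − 26.8| / 3.5 = 3.0 / 3.5 = 0.857.
For two independent groups with equal n: n = 2·((z_{α/2} + z_β) / d)².
z_{α/2} + z_β = 1.960 + 1.036 = 2.996.
n = 2 × (2.996 / 0.857)² = 2 × 3.496² = 2 × 12.22 = 24.4.
Round up to the next whole participant.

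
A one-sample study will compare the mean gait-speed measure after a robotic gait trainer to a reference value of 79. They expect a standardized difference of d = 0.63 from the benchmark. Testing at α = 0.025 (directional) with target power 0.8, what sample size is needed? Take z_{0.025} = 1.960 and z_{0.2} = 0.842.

For a one-sample test: n = ((z_{α} + z_β) / d)².
z_{α} + z_β = 1.960 + 0.842 = 2.802.
n = (2.802 / 0.63)² = 4.448² = 19.78.
Round up.

n = 20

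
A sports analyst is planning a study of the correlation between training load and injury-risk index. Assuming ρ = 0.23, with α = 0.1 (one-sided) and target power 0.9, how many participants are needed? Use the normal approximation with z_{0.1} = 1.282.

Fisher's z: C = ½·ln((1+r)/(1−r)) = ½·ln(1.5974) = 0.2342.
n = ((z_{α} + z_β)/C)² + 3.
(1.282 + 1.282) / 0.2342 = 2.564 / 0.2342 = 10.948.
n = 10.948² + 3 = 119.86 + 3 = 122.9.
Round up.

n = 123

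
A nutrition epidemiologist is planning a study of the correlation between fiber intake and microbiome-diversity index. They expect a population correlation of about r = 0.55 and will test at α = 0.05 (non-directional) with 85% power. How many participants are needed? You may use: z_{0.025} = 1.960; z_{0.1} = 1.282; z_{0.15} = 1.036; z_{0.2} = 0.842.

Fisher's z: C = ½·ln((1+r)/(1−r)) = ½·ln(3.4444) = 0.6184.
n = ((z_{α/2} + z_β)/C)² + 3.
(1.960 + 1.036) / 0.6184 = 2.996 / 0.6184 = 4.845.
n = 4.845² + 3 = 23.47 + 3 = 26.5.
Round up.

n = 27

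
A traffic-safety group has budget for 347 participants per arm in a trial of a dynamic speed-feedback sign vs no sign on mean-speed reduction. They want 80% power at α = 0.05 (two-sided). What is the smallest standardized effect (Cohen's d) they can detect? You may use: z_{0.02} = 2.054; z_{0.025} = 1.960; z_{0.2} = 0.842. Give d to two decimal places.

For two independent groups of n = 347 each: d_min = (z_{α/2} + z_β)·√(2/n).
z-sum = 1.960 + 0.842 = 2.802.
d_min = 2.802 × √(2/347) = 2.802 × 0.0759 = 0.213.

d_min ≈ 0.21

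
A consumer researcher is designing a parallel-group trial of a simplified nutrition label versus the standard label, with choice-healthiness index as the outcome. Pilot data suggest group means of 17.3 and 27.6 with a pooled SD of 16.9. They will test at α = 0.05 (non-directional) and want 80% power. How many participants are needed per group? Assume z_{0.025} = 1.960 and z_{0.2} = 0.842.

Cohen's d = |M₁ − M₂| / SD_pooled = |17.3 − 27.6| / 16.9 = 10.3 / 16.9 = 0.609.
For two independent groups with equal n: n = 2·((z_{α/2} + z_β) / d)².
z_{α/2} + z_β = 1.960 + 0.842 = 2.802.
n = 2 × (2.802 / 0.609)² = 2 × 4.601² = 2 × 21.17 = 42.3.
Round up to the next whole participant.

n = 43 per group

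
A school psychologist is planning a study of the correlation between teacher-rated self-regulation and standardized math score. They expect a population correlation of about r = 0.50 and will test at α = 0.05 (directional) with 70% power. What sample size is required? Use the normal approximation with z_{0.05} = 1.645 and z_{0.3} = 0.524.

n = 19

Fisher's z: C = ½·ln((1+r)/(1−r)) = ½·ln(3.0000) = 0.5493.
n = ((z_{α} + z_β)/C)² + 3.
(1.645 + 0.524) / 0.5493 = 2.169 / 0.5493 = 3.949.
n = 3.949² + 3 = 15.59 + 3 = 18.6.
Round up.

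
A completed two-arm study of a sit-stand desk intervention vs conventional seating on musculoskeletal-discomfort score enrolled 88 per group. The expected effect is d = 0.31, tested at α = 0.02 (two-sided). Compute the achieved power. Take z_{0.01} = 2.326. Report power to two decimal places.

For two equal groups, power = Φ(d·√(n/2) − z_{α/2}).
d·√(n/2) = 0.31 × √(88/2) = 0.31 × 6.633 = 2.056.
z_β = 2.056 − 2.326 = -0.270.
Power = Φ(-0.270) = 0.394.

power ≈ 0.39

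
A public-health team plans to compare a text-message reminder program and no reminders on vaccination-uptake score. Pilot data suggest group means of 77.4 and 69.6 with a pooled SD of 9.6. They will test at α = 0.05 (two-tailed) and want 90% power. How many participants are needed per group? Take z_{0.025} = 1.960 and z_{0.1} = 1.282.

n = 32 per group

Cohen's d = |M₁ − M₂| / SD_pooled = |77.4 − 69.6| / 9.6 = 7.8 / 9.6 = 0.813.
For two independent groups with equal n: n = 2·((z_{α/2} + z_β) / d)².
z_{α/2} + z_β = 1.960 + 1.282 = 3.242.
n = 2 × (3.242 / 0.813)² = 2 × 3.988² = 2 × 15.90 = 31.8.
Round up to the next whole participant.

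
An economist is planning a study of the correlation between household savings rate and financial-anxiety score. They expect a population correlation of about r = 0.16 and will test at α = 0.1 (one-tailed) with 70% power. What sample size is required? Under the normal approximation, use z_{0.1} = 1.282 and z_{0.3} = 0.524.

Fisher's z: C = ½·ln((1+r)/(1−r)) = ½·ln(1.3810) = 0.1614.
n = ((z_{α} + z_β)/C)² + 3.
(1.282 + 0.524) / 0.1614 = 1.806 / 0.1614 = 11.190.
n = 11.190² + 3 = 125.21 + 3 = 128.2.
Round up.

n = 129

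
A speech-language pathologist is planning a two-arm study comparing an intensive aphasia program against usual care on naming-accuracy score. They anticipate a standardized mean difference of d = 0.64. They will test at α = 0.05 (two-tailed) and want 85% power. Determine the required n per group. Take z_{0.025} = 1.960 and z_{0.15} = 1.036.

n = 44 per group

For two independent groups with equal n: n = 2·((z_{α/2} + z_β) / d)².
z_{α/2} + z_β = 1.960 + 1.036 = 2.996.
n = 2 × (2.996 / 0.64)² = 2 × 4.681² = 2 × 21.91 = 43.8.
Round up to the next whole participant.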